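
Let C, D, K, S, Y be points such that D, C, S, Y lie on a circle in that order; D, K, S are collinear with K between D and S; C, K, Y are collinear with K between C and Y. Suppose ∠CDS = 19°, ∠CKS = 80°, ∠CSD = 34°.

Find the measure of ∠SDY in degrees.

1. ∠DKY = 80°  [vertical angles at K]
2. ∠CYD = 34°  [same arc DC]
3. ∠SDY = 66°  [△DKY]

∠SDY = 66°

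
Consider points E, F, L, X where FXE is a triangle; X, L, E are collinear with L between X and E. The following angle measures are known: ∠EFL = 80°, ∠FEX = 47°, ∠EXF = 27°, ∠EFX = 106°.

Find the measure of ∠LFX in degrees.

∠LFX = 26°

1. ∠FEL = 47°  [L on ray EX]
2. ∠FXL = 27°  [L on ray XE]
3. ∠ELF = 53°  [△FLE]
4. ∠FLX = 127°  [linear pair at L on XE]
5. ∠LFX = 26°  [△FXL]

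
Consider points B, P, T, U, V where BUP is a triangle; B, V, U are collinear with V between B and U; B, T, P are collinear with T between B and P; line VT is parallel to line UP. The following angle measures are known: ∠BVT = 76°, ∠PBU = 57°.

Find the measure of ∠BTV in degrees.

1. ∠BUP = 76°  [VT∥UP, corresponding at V]
2. ∠BPU = 47°  [△BUP]
3. ∠BTV = 47°  [VT∥UP, corresponding at T]

∠BTV = 47°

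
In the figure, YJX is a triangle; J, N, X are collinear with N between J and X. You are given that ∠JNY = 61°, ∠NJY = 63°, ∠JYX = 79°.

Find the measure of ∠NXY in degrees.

∠NXY = 38°

1. ∠XJY = 63°  [N on ray JX]
2. ∠JXY = 38°  [△YJX]
3. ∠NXY = 38°  [N on ray XJ]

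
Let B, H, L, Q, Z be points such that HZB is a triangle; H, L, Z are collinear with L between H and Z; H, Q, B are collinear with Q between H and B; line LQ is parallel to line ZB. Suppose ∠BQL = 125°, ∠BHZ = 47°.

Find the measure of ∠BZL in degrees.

∠BZL = 78°

1. ∠HQL = 55°  [linear pair at Q on HB]
2. ∠LHQ = 47°  [L on HZ, Q on HB]
3. ∠HLQ = 78°  [△HLQ]
4. ∠QLZ = 102°  [linear pair at L on HZ]
5. ∠BZL = 78°  [LQ∥ZB, co-interior at Z–L]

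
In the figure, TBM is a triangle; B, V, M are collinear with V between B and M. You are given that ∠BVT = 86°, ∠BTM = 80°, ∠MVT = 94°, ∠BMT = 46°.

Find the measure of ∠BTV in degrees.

1. ∠MBT = 54°  [△TBM]
2. ∠TBV = 54°  [V on ray BM]
3. ∠BTV = 40°  [△TBV]

∠BTV = 40°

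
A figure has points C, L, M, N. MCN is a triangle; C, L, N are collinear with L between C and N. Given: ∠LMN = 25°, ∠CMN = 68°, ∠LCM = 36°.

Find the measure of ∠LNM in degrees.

1. ∠MCN = 36°  [L on ray CN]
2. ∠CNM = 76°  [△MCN]
3. ∠LNM = 76°  [L on ray NC]

∠LNM = 76°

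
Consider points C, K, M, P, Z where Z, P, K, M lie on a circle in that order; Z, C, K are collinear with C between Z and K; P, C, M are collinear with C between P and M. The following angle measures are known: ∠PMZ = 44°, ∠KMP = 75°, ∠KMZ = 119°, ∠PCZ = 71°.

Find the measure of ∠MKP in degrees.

∠MKP = 78°

1. ∠PKZ = 44°  [same arc ZP]
2. ∠KCP = 109°  [linear pair at C on ZK]
3. ∠KPM = 27°  [△PCK]
4. ∠MKP = 78°  [△PKM]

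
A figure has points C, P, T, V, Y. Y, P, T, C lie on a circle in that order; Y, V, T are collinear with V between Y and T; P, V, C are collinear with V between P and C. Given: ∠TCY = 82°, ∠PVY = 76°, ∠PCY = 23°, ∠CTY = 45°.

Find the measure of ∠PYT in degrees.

∠PYT = 59°

1. ∠TPY = 98°  [cyclic YPTC, opposite ∠P+∠C]
2. ∠PTY = 23°  [same arc YP]
3. ∠PYT = 59°  [△YPT]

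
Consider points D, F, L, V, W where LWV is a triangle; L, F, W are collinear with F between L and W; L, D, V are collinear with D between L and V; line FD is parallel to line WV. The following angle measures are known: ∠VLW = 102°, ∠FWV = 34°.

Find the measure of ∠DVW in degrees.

∠DVW = 44°

1. ∠LWV = 34°  [F on ray WL]
2. ∠LVW = 44°  [△LWV]
3. ∠DVW = 44°  [D on ray VL]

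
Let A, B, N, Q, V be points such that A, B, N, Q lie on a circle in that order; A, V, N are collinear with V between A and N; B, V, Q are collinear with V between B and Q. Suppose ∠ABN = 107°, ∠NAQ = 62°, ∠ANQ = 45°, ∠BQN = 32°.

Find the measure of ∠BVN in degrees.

∠BVN = 77°

1. ∠ABQ = 45°  [same arc AQ]
2. ∠BAN = 32°  [same arc BN]
3. ∠AVB = 103°  [△AVB]
4. ∠BVN = 77°  [linear pair at V on AN]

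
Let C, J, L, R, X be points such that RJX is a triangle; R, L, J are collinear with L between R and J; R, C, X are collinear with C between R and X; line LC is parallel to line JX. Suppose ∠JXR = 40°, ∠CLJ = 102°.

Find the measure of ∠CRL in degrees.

1. ∠LCR = 40°  [LC∥JX, corresponding at C]
2. ∠CLR = 78°  [linear pair at L on RJ]
3. ∠CRL = 62°  [△RLC]

∠CRL = 62°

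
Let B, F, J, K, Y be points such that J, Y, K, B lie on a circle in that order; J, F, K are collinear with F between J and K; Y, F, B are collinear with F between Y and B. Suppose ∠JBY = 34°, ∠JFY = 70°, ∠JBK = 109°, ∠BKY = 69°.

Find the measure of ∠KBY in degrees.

1. ∠JKY = 34°  [same arc JY]
2. ∠JYK = 71°  [cyclic JYKB, opposite ∠Y+∠B]
3. ∠KJY = 75°  [△JYK]
4. ∠KBY = 75°  [same arc YK]

∠KBY = 75°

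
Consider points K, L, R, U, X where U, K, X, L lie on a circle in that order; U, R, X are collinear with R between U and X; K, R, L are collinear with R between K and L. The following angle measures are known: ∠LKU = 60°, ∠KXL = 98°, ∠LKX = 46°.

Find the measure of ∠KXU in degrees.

1. ∠KUL = 82°  [cyclic UKXL, opposite ∠U+∠X]
2. ∠KLU = 38°  [△UKL]
3. ∠KXU = 38°  [same arc UK]

∠KXU = 38°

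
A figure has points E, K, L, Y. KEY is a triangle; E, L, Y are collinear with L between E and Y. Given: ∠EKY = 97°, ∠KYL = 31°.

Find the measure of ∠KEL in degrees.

∠KEL = 52°

1. ∠EYK = 31°  [L on ray YE]
2. ∠KEY = 52°  [△KEY]
3. ∠KEL = 52°  [L on ray EY]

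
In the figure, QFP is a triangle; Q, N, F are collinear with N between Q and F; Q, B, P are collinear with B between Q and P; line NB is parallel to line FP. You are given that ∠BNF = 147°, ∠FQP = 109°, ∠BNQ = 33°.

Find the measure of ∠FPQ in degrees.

1. ∠BQN = 109°  [N on QF, B on QP]
2. ∠NBQ = 38°  [△QNB]
3. ∠FPQ = 38°  [NB∥FP, corresponding at B]

∠FPQ = 38°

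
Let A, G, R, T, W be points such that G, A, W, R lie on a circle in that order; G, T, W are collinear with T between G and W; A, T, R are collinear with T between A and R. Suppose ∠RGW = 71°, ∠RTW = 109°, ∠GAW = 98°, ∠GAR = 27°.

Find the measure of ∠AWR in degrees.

∠AWR = 65°

1. ∠RAW = 71°  [same arc WR]
2. ∠GWR = 27°  [same arc GR]
3. ∠ARW = 44°  [△WTR]
4. ∠AWR = 65°  [△AWR]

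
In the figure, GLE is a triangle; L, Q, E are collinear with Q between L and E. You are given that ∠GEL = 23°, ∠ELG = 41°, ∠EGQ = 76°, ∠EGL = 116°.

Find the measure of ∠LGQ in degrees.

∠LGQ = 40°

1. ∠GEQ = 23°  [Q on ray EL]
2. ∠GLQ = 41°  [Q on ray LE]
3. ∠EQG = 81°  [△GQE]
4. ∠GQL = 99°  [linear pair at Q on LE]
5. ∠LGQ = 40°  [△GLQ]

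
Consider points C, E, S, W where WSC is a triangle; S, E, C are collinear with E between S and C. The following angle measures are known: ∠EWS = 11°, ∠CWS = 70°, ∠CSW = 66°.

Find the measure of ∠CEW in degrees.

1. ∠ESW = 66°  [E on ray SC]
2. ∠SEW = 103°  [△WSE]
3. ∠CEW = 77°  [linear pair at E on SC]

∠CEW = 77°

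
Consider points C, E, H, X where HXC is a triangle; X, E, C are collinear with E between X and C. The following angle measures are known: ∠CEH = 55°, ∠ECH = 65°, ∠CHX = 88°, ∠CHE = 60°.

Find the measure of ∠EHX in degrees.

1. ∠HEX = 125°  [linear pair at E on XC]
2. ∠HCX = 65°  [E on ray CX]
3. ∠CXH = 27°  [△HXC]
4. ∠EXH = 27°  [E on ray XC]
5. ∠EHX = 28°  [△HXE]

∠EHX = 28°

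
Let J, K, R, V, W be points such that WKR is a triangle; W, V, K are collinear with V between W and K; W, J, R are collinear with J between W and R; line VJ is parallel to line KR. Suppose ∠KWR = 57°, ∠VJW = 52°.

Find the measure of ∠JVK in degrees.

1. ∠JWV = 57°  [V on WK, J on WR]
2. ∠JVW = 71°  [△WVJ]
3. ∠JVK = 109°  [linear pair at V on WK]

∠JVK = 109°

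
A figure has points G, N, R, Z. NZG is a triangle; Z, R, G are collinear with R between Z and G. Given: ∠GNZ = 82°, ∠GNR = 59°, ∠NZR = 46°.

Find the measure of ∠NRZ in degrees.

∠NRZ = 111°

1. ∠GZN = 46°  [R on ray ZG]
2. ∠NGZ = 52°  [△NZG]
3. ∠NGR = 52°  [R on ray GZ]
4. ∠GRN = 69°  [△NRG]
5. ∠NRZ = 111°  [linear pair at R on ZG]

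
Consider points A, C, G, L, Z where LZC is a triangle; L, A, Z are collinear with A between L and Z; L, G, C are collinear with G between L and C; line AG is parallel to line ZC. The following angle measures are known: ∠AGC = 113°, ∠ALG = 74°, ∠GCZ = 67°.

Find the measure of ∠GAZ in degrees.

1. ∠AGL = 67°  [linear pair at G on LC]
2. ∠GAL = 39°  [△LAG]
3. ∠GAZ = 141°  [linear pair at A on LZ]

∠GAZ = 141°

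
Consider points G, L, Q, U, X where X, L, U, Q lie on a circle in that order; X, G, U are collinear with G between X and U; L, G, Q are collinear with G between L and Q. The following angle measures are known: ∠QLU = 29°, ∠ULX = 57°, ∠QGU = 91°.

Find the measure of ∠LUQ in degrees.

∠LUQ = 90°

1. ∠QXU = 29°  [same arc UQ]
2. ∠UQX = 123°  [cyclic XLUQ, opposite ∠L+∠Q]
3. ∠QUX = 28°  [△XUQ]
4. ∠LQU = 61°  [△UGQ]
5. ∠LUQ = 90°  [△LUQ]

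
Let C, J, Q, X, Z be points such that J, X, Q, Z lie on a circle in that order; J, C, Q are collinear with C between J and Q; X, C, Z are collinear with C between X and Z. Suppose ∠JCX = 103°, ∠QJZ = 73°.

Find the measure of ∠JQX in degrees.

1. ∠QCX = 77°  [linear pair at C on JQ]
2. ∠QXZ = 73°  [same arc QZ]
3. ∠JQX = 30°  [△XCQ]

∠JQX = 30°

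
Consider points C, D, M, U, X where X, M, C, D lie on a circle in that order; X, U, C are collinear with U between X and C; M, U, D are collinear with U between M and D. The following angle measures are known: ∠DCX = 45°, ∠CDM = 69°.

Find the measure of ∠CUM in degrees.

∠CUM = 114°

1. ∠DMX = 45°  [same arc XD]
2. ∠CXM = 69°  [same arc MC]
3. ∠MUX = 66°  [△XUM]
4. ∠CUM = 114°  [linear pair at U on XC]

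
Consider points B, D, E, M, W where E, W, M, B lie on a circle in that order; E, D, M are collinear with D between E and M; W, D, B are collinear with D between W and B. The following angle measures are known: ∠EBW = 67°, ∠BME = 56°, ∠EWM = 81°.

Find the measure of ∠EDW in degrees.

∠EDW = 92°

1. ∠EMW = 67°  [same arc EW]
2. ∠BWE = 56°  [same arc EB]
3. ∠MEW = 32°  [△EWM]
4. ∠EDW = 92°  [△EDW]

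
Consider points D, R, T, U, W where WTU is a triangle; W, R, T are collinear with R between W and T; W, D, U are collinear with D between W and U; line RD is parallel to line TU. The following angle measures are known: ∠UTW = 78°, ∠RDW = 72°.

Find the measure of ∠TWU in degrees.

1. ∠DRW = 78°  [RD∥TU, corresponding at R]
2. ∠DWR = 30°  [△WRD]
3. ∠TWU = 30°  [R on WT, D on WU]

∠TWU = 30°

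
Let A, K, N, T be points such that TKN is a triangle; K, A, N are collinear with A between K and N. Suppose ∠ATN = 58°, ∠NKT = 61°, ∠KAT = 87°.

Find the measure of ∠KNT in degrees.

1. ∠NAT = 93°  [linear pair at A on KN]
2. ∠ANT = 29°  [△TAN]
3. ∠KNT = 29°  [A on ray NK]

∠KNT = 29°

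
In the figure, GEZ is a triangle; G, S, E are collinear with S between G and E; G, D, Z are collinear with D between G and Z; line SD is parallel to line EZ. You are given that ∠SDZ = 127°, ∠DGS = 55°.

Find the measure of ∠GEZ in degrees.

1. ∠GDS = 53°  [linear pair at D on GZ]
2. ∠DSG = 72°  [△GSD]
3. ∠GEZ = 72°  [SD∥EZ, corresponding at S]

∠GEZ = 72°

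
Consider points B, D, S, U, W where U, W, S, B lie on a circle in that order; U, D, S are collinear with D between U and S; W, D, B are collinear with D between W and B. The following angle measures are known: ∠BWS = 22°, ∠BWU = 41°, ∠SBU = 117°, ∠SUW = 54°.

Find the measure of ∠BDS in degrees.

∠BDS = 85°

1. ∠BSU = 41°  [same arc UB]
2. ∠SBW = 54°  [same arc WS]
3. ∠BDS = 85°  [△SDB]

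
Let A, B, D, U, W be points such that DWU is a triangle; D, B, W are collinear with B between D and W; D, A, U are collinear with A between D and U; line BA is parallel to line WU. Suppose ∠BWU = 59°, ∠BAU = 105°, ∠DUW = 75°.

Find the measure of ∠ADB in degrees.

1. ∠DWU = 59°  [B on ray WD]
2. ∠BAD = 75°  [linear pair at A on DU]
3. ∠ABD = 59°  [BA∥WU, corresponding at B]
4. ∠ADB = 46°  [△DBA]

∠ADB = 46°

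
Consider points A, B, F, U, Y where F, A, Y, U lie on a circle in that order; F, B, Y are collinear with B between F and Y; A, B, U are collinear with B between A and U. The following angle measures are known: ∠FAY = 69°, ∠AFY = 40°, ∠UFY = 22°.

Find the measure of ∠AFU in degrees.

1. ∠FUY = 111°  [cyclic FAYU, opposite ∠A+∠U]
2. ∠AYF = 71°  [△FAY]
3. ∠FYU = 47°  [△FYU]
4. ∠AUF = 71°  [same arc FA]
5. ∠FAU = 47°  [same arc FU]
6. ∠AFU = 62°  [△FAU]

∠AFU = 62°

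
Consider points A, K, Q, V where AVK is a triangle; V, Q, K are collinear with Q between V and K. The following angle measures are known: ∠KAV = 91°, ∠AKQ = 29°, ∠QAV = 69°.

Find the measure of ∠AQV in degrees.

∠AQV = 51°

1. ∠AKV = 29°  [Q on ray KV]
2. ∠AVK = 60°  [△AVK]
3. ∠AVQ = 60°  [Q on ray VK]
4. ∠AQV = 51°  [△AVQ]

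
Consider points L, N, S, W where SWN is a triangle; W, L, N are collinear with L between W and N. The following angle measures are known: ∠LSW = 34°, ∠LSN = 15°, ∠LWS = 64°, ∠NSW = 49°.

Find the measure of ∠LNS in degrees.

1. ∠NWS = 64°  [L on ray WN]
2. ∠SNW = 67°  [△SWN]
3. ∠LNS = 67°  [L on ray NW]

∠LNS = 67°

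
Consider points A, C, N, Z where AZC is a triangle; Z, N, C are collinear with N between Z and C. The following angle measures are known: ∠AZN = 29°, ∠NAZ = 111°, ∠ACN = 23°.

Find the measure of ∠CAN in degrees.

1. ∠ANZ = 40°  [△AZN]
2. ∠ANC = 140°  [linear pair at N on ZC]
3. ∠CAN = 17°  [△ANC]

∠CAN = 17°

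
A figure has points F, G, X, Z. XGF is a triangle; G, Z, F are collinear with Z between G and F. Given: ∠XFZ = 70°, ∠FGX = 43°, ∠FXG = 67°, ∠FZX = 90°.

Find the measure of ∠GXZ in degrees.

1. ∠XGZ = 43°  [Z on ray GF]
2. ∠GZX = 90°  [linear pair at Z on GF]
3. ∠GXZ = 47°  [△XGZ]

∠GXZ = 47°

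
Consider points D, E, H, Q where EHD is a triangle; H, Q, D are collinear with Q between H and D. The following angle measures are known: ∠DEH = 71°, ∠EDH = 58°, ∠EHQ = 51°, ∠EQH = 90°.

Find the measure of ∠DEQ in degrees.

1. ∠EDQ = 58°  [Q on ray DH]
2. ∠DQE = 90°  [linear pair at Q on HD]
3. ∠DEQ = 32°  [△EQD]

∠DEQ = 32°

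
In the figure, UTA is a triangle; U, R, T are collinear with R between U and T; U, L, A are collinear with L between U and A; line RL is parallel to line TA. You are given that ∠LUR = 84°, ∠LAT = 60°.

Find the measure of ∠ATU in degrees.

1. ∠AUT = 84°  [R on UT, L on UA]
2. ∠TAU = 60°  [L on ray AU]
3. ∠ATU = 36°  [△UTA]

∠ATU = 36°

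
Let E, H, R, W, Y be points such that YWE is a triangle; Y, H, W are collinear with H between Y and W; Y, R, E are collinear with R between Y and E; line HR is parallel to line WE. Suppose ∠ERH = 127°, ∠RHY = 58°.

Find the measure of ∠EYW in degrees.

∠EYW = 69°

1. ∠HRY = 53°  [linear pair at R on YE]
2. ∠HYR = 69°  [△YHR]
3. ∠EYW = 69°  [H on YW, R on YE]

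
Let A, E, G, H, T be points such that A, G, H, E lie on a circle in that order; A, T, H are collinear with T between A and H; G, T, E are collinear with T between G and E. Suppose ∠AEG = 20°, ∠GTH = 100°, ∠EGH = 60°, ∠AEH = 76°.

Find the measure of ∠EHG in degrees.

∠EHG = 64°

1. ∠ATE = 100°  [vertical angles at T]
2. ∠EAH = 60°  [same arc HE]
3. ∠AHE = 44°  [△AHE]
4. ∠ETH = 80°  [linear pair at T on AH]
5. ∠GEH = 56°  [△HTE]
6. ∠EHG = 64°  [△GHE]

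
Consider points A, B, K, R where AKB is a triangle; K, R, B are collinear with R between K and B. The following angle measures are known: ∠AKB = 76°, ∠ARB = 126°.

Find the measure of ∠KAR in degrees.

∠KAR = 50°

1. ∠AKR = 76°  [R on ray KB]
2. ∠ARK = 54°  [linear pair at R on KB]
3. ∠KAR = 50°  [△AKR]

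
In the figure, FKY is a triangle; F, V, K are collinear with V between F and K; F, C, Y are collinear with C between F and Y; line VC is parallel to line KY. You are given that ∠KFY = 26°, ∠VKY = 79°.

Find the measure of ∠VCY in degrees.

∠VCY = 105°

1. ∠FKY = 79°  [V on ray KF]
2. ∠FYK = 75°  [△FKY]
3. ∠FCV = 75°  [VC∥KY, corresponding at C]
4. ∠VCY = 105°  [linear pair at C on FY]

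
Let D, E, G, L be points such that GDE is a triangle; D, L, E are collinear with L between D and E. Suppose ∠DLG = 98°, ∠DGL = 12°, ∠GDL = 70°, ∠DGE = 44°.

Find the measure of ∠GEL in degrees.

∠GEL = 66°

1. ∠EDG = 70°  [L on ray DE]
2. ∠DEG = 66°  [△GDE]
3. ∠GEL = 66°  [L on ray ED]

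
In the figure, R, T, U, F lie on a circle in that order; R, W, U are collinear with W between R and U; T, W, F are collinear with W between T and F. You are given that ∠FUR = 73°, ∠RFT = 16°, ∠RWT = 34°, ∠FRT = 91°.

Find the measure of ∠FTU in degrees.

1. ∠RUT = 16°  [same arc RT]
2. ∠TWU = 146°  [linear pair at W on RU]
3. ∠FTU = 18°  [△TWU]

∠FTU = 18°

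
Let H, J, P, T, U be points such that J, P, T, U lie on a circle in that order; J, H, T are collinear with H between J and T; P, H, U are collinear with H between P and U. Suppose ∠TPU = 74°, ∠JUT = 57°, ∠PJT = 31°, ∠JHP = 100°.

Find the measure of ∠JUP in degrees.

∠JUP = 26°

1. ∠JPT = 123°  [cyclic JPTU, opposite ∠P+∠U]
2. ∠JTP = 26°  [△JPT]
3. ∠JUP = 26°  [same arc JP]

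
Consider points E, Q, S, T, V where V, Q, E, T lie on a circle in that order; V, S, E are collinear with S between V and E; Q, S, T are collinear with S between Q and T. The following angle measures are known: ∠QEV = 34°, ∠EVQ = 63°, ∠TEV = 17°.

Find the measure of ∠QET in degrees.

1. ∠QTV = 34°  [same arc VQ]
2. ∠TQV = 17°  [same arc VT]
3. ∠QVT = 129°  [△VQT]
4. ∠QET = 51°  [cyclic VQET, opposite ∠V+∠E]

∠QET = 51°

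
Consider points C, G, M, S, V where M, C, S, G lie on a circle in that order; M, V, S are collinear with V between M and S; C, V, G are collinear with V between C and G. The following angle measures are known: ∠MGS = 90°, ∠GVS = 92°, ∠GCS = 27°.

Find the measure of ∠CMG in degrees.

1. ∠GVM = 88°  [linear pair at V on MS]
2. ∠GMS = 27°  [same arc SG]
3. ∠CGM = 65°  [△MVG]
4. ∠GSM = 63°  [△MSG]
5. ∠GCM = 63°  [same arc MG]
6. ∠CMG = 52°  [△MCG]

∠CMG = 52°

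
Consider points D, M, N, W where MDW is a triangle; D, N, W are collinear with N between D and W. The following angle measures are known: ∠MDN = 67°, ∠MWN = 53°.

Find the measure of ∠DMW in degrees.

∠DMW = 60°

1. ∠MDW = 67°  [N on ray DW]
2. ∠DWM = 53°  [N on ray WD]
3. ∠DMW = 60°  [△MDW]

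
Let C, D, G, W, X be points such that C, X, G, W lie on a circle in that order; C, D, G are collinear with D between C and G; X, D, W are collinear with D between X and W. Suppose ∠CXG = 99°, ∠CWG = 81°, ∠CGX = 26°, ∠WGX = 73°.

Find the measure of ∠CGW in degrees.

1. ∠CWX = 26°  [same arc CX]
2. ∠WCX = 107°  [cyclic CXGW, opposite ∠C+∠G]
3. ∠CXW = 47°  [△CXW]
4. ∠CGW = 47°  [same arc CW]

∠CGW = 47°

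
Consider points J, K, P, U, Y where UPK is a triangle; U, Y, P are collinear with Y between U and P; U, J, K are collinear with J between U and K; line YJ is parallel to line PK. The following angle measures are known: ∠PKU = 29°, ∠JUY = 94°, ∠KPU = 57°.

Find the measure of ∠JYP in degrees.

1. ∠UJY = 29°  [YJ∥PK, corresponding at J]
2. ∠JYU = 57°  [△UYJ]
3. ∠JYP = 123°  [linear pair at Y on UP]

∠JYP = 123°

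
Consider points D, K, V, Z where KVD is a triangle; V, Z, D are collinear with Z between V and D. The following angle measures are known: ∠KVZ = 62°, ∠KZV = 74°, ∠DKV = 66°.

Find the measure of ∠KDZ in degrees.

∠KDZ = 52°

1. ∠DVK = 62°  [Z on ray VD]
2. ∠KDV = 52°  [△KVD]
3. ∠KDZ = 52°  [Z on ray DV]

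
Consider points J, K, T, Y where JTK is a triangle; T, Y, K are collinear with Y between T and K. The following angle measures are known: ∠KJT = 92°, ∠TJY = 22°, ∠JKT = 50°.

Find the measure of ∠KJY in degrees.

∠KJY = 70°

1. ∠JTK = 38°  [△JTK]
2. ∠JKY = 50°  [Y on ray KT]
3. ∠JTY = 38°  [Y on ray TK]
4. ∠JYT = 120°  [△JTY]
5. ∠JYK = 60°  [linear pair at Y on TK]
6. ∠KJY = 70°  [△JYK]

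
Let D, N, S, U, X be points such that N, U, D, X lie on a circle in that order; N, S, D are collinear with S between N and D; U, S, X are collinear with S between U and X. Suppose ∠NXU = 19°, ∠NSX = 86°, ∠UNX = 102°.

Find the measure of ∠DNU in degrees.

∠DNU = 27°

1. ∠NUX = 59°  [△NUX]
2. ∠DSU = 86°  [vertical angles at S]
3. ∠NSU = 94°  [linear pair at S on ND]
4. ∠DNU = 27°  [△NSU]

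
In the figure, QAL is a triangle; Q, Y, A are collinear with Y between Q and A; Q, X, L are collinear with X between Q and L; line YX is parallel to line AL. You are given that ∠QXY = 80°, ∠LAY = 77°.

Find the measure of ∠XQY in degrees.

1. ∠ALQ = 80°  [YX∥AL, corresponding at X]
2. ∠LAQ = 77°  [Y on ray AQ]
3. ∠AQL = 23°  [△QAL]
4. ∠XQY = 23°  [Y on QA, X on QL]

∠XQY = 23°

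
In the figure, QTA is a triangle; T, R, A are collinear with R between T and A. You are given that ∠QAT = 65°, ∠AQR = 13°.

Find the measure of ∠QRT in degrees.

1. ∠QAR = 65°  [R on ray AT]
2. ∠ARQ = 102°  [△QRA]
3. ∠QRT = 78°  [linear pair at R on TA]

∠QRT = 78°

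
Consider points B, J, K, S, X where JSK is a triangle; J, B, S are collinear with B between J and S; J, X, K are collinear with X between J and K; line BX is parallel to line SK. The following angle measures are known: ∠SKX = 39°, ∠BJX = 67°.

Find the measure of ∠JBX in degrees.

1. ∠JKS = 39°  [X on ray KJ]
2. ∠KJS = 67°  [B on JS, X on JK]
3. ∠JSK = 74°  [△JSK]
4. ∠JBX = 74°  [BX∥SK, corresponding at B]

∠JBX = 74°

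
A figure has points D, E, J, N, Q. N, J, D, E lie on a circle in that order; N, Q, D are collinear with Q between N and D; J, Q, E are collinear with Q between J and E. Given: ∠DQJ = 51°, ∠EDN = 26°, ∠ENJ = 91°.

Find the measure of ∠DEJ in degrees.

1. ∠EQN = 51°  [vertical angles at Q]
2. ∠DQE = 129°  [linear pair at Q on ND]
3. ∠DEJ = 25°  [△DQE]

∠DEJ = 25°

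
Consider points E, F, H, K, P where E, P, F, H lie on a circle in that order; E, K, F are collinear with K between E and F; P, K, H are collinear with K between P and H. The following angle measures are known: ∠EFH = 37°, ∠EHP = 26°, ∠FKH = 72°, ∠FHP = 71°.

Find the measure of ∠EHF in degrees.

1. ∠EFP = 26°  [same arc EP]
2. ∠FEP = 71°  [same arc PF]
3. ∠EPF = 83°  [△EPF]
4. ∠EHF = 97°  [cyclic EPFH, opposite ∠P+∠H]

∠EHF = 97°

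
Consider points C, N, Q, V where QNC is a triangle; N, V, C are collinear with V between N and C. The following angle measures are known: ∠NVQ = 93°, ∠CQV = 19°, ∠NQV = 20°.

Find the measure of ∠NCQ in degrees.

1. ∠CVQ = 87°  [linear pair at V on NC]
2. ∠QCV = 74°  [△QVC]
3. ∠NCQ = 74°  [V on ray CN]

∠NCQ = 74°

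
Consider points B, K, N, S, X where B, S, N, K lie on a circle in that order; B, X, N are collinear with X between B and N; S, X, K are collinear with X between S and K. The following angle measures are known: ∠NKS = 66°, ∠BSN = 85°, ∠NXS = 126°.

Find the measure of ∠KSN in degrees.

1. ∠NBS = 66°  [same arc SN]
2. ∠BNS = 29°  [△BSN]
3. ∠KSN = 25°  [△SXN]

∠KSN = 25°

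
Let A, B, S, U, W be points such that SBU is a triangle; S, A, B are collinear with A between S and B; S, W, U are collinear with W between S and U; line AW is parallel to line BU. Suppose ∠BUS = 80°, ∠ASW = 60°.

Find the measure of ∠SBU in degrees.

∠SBU = 40°

1. ∠AWS = 80°  [AW∥BU, corresponding at W]
2. ∠SAW = 40°  [△SAW]
3. ∠SBU = 40°  [AW∥BU, corresponding at A]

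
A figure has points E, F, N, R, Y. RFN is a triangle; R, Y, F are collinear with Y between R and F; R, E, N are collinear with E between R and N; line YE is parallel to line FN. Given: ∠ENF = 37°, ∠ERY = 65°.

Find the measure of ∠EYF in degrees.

∠EYF = 102°

1. ∠FNR = 37°  [E on ray NR]
2. ∠FRN = 65°  [Y on RF, E on RN]
3. ∠NFR = 78°  [△RFN]
4. ∠EYR = 78°  [YE∥FN, corresponding at Y]
5. ∠EYF = 102°  [linear pair at Y on RF]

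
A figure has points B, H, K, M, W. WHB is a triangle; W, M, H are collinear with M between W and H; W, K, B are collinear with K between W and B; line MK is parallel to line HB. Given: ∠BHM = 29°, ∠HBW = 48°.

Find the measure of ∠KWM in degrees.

1. ∠BHW = 29°  [M on ray HW]
2. ∠BWH = 103°  [△WHB]
3. ∠KWM = 103°  [M on WH, K on WB]

∠KWM = 103°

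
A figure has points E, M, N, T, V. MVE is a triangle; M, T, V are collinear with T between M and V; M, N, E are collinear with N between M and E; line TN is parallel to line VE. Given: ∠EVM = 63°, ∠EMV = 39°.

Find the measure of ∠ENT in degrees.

∠ENT = 102°

1. ∠MEV = 78°  [△MVE]
2. ∠MNT = 78°  [TN∥VE, corresponding at N]
3. ∠ENT = 102°  [linear pair at N on ME]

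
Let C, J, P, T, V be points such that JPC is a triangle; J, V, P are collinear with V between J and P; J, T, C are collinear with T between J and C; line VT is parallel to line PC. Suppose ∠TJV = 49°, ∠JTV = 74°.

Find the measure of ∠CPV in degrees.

∠CPV = 57°

1. ∠JVT = 57°  [△JVT]
2. ∠PVT = 123°  [linear pair at V on JP]
3. ∠CPV = 57°  [VT∥PC, co-interior at P–V]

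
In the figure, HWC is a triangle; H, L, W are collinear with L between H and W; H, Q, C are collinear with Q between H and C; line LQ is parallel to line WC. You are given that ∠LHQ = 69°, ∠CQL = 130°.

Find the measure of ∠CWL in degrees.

1. ∠HQL = 50°  [linear pair at Q on HC]
2. ∠HLQ = 61°  [△HLQ]
3. ∠QLW = 119°  [linear pair at L on HW]
4. ∠CWL = 61°  [LQ∥WC, co-interior at W–L]

∠CWL = 61°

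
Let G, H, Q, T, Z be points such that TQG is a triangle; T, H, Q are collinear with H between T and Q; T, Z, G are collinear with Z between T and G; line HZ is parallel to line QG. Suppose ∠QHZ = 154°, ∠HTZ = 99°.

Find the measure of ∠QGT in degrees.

∠QGT = 55°

1. ∠THZ = 26°  [linear pair at H on TQ]
2. ∠HZT = 55°  [△THZ]
3. ∠QGT = 55°  [HZ∥QG, corresponding at Z]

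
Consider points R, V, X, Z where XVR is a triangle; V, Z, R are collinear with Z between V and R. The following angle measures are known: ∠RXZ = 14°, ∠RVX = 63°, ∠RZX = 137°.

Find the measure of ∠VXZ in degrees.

1. ∠XVZ = 63°  [Z on ray VR]
2. ∠VZX = 43°  [linear pair at Z on VR]
3. ∠VXZ = 74°  [△XVZ]

∠VXZ = 74°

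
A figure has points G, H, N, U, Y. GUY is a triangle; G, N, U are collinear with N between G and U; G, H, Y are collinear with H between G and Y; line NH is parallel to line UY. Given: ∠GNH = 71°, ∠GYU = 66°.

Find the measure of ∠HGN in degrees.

∠HGN = 43°

1. ∠GUY = 71°  [NH∥UY, corresponding at N]
2. ∠UGY = 43°  [△GUY]
3. ∠HGN = 43°  [N on GU, H on GY]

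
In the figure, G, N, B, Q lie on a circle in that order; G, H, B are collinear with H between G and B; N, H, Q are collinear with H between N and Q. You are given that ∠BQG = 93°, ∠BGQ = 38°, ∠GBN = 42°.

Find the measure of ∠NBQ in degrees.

∠NBQ = 91°

1. ∠GBQ = 49°  [△GBQ]
2. ∠GQN = 42°  [same arc GN]
3. ∠GNQ = 49°  [same arc GQ]
4. ∠NGQ = 89°  [△GNQ]
5. ∠NBQ = 91°  [cyclic GNBQ, opposite ∠G+∠B]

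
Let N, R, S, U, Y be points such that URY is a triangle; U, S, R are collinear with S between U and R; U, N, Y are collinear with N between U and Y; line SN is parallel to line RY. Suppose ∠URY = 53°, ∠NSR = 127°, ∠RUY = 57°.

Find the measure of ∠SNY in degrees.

1. ∠RYU = 70°  [△URY]
2. ∠SNU = 70°  [SN∥RY, corresponding at N]
3. ∠SNY = 110°  [linear pair at N on UY]

∠SNY = 110°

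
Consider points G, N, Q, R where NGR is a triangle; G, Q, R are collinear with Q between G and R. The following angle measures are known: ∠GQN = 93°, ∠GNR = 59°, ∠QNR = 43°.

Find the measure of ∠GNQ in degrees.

1. ∠NQR = 87°  [linear pair at Q on GR]
2. ∠NRQ = 50°  [△NQR]
3. ∠GRN = 50°  [Q on ray RG]
4. ∠NGR = 71°  [△NGR]
5. ∠NGQ = 71°  [Q on ray GR]
6. ∠GNQ = 16°  [△NGQ]

∠GNQ = 16°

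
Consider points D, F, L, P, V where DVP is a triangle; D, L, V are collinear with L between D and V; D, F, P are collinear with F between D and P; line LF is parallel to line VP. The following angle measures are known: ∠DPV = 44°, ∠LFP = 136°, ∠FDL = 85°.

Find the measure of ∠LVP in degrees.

1. ∠DFL = 44°  [LF∥VP, corresponding at F]
2. ∠DLF = 51°  [△DLF]
3. ∠FLV = 129°  [linear pair at L on DV]
4. ∠LVP = 51°  [LF∥VP, co-interior at V–L]

∠LVP = 51°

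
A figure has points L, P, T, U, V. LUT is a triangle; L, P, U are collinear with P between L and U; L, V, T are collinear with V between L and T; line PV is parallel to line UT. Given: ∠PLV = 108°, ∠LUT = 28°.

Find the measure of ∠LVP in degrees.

∠LVP = 44°

1. ∠TLU = 108°  [P on LU, V on LT]
2. ∠LTU = 44°  [△LUT]
3. ∠LVP = 44°  [PV∥UT, corresponding at V]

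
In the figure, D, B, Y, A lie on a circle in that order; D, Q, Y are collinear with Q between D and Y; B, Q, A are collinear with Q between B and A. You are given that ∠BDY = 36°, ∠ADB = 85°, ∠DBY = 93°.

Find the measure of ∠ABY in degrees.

∠ABY = 49°

1. ∠BAY = 36°  [same arc BY]
2. ∠AYB = 95°  [cyclic DBYA, opposite ∠D+∠Y]
3. ∠ABY = 49°  [△BYA]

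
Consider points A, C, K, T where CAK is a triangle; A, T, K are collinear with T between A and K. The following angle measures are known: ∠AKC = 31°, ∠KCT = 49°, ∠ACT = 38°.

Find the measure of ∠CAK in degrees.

1. ∠CKT = 31°  [T on ray KA]
2. ∠CTK = 100°  [△CTK]
3. ∠ATC = 80°  [linear pair at T on AK]
4. ∠CAT = 62°  [△CAT]
5. ∠CAK = 62°  [T on ray AK]

∠CAK = 62°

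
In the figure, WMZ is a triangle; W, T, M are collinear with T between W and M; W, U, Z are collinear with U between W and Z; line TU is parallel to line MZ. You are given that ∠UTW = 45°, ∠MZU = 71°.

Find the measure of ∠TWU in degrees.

1. ∠WMZ = 45°  [TU∥MZ, corresponding at T]
2. ∠MZW = 71°  [U on ray ZW]
3. ∠MWZ = 64°  [△WMZ]
4. ∠TWU = 64°  [T on WM, U on WZ]

∠TWU = 64°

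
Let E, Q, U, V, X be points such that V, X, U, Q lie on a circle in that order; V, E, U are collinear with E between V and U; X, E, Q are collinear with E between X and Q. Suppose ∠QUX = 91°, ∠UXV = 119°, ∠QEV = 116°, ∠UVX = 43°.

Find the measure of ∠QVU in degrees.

∠QVU = 46°

1. ∠VUX = 18°  [△VXU]
2. ∠VQX = 18°  [same arc VX]
3. ∠QVU = 46°  [△VEQ]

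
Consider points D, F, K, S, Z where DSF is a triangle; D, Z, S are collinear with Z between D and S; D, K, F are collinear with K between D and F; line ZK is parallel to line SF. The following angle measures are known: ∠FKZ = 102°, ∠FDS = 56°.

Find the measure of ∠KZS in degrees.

1. ∠DKZ = 78°  [linear pair at K on DF]
2. ∠KDZ = 56°  [Z on DS, K on DF]
3. ∠DZK = 46°  [△DZK]
4. ∠KZS = 134°  [linear pair at Z on DS]

∠KZS = 134°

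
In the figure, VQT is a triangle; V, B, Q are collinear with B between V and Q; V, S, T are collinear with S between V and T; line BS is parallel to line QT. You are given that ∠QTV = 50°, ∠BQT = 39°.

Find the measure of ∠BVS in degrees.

1. ∠TQV = 39°  [B on ray QV]
2. ∠QVT = 91°  [△VQT]
3. ∠BVS = 91°  [B on VQ, S on VT]

∠BVS = 91°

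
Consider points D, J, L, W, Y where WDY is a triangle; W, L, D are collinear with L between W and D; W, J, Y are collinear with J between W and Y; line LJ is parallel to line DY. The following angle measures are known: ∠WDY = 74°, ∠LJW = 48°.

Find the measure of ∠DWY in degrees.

∠DWY = 58°

1. ∠JLW = 74°  [LJ∥DY, corresponding at L]
2. ∠JWL = 58°  [△WLJ]
3. ∠DWY = 58°  [L on WD, J on WY]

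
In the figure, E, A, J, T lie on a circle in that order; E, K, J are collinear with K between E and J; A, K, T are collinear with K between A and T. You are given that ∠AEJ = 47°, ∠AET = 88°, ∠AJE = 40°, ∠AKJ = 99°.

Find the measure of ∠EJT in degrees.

∠EJT = 52°

1. ∠EAJ = 93°  [△EAJ]
2. ∠ATE = 40°  [same arc EA]
3. ∠EKT = 99°  [vertical angles at K]
4. ∠ETJ = 87°  [cyclic EAJT, opposite ∠A+∠T]
5. ∠JET = 41°  [△EKT]
6. ∠EJT = 52°  [△EJT]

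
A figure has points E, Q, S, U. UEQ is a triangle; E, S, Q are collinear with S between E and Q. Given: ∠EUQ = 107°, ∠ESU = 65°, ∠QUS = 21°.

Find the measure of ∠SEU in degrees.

1. ∠QSU = 115°  [linear pair at S on EQ]
2. ∠SQU = 44°  [△USQ]
3. ∠EQU = 44°  [S on ray QE]
4. ∠QEU = 29°  [△UEQ]
5. ∠SEU = 29°  [S on ray EQ]

∠SEU = 29°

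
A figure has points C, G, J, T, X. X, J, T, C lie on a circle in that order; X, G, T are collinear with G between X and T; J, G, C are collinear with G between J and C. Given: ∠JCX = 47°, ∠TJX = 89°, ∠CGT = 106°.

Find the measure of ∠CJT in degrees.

∠CJT = 59°

1. ∠JTX = 47°  [same arc XJ]
2. ∠JGX = 106°  [vertical angles at G]
3. ∠JGT = 74°  [linear pair at G on XT]
4. ∠CJT = 59°  [△JGT]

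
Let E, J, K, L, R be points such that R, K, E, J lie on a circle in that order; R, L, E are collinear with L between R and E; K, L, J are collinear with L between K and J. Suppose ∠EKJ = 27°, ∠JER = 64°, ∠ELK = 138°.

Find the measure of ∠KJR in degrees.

1. ∠ERJ = 27°  [same arc EJ]
2. ∠JLR = 138°  [vertical angles at L]
3. ∠KJR = 15°  [△RLJ]

∠KJR = 15°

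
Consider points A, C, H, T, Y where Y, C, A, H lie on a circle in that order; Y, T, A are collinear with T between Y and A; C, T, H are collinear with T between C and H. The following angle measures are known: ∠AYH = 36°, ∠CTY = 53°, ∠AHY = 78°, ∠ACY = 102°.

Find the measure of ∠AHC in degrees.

1. ∠HAY = 66°  [△YAH]
2. ∠ATH = 53°  [vertical angles at T]
3. ∠AHC = 61°  [△ATH]

∠AHC = 61°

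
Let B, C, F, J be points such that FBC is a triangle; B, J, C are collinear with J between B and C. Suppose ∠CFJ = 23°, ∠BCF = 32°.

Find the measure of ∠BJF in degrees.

∠BJF = 55°

1. ∠FCJ = 32°  [J on ray CB]
2. ∠CJF = 125°  [△FJC]
3. ∠BJF = 55°  [linear pair at J on BC]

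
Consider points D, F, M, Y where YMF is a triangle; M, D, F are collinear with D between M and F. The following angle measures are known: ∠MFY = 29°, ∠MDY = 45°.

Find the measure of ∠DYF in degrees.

1. ∠DFY = 29°  [D on ray FM]
2. ∠FDY = 135°  [linear pair at D on MF]
3. ∠DYF = 16°  [△YDF]

∠DYF = 16°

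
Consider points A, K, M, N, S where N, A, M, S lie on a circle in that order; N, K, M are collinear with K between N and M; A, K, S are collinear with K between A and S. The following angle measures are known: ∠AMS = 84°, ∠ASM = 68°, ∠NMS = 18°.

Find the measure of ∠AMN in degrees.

1. ∠ANS = 96°  [cyclic NAMS, opposite ∠N+∠M]
2. ∠NAS = 18°  [same arc NS]
3. ∠ASN = 66°  [△NAS]
4. ∠AMN = 66°  [same arc NA]

∠AMN = 66°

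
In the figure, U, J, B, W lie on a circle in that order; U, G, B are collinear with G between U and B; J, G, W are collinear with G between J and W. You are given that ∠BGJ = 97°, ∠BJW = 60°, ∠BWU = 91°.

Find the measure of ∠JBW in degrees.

∠JBW = 52°

1. ∠UGW = 97°  [vertical angles at G]
2. ∠BUW = 60°  [same arc BW]
3. ∠UBW = 29°  [△UBW]
4. ∠BGW = 83°  [linear pair at G on UB]
5. ∠BWJ = 68°  [△BGW]
6. ∠JBW = 52°  [△JBW]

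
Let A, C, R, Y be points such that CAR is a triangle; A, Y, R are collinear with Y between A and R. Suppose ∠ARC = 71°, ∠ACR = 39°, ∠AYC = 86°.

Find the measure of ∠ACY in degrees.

1. ∠CAR = 70°  [△CAR]
2. ∠CAY = 70°  [Y on ray AR]
3. ∠ACY = 24°  [△CAY]

∠ACY = 24°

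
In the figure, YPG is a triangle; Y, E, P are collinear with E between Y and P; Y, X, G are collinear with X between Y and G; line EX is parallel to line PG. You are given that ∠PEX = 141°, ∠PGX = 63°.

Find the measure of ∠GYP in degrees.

∠GYP = 78°

1. ∠XEY = 39°  [linear pair at E on YP]
2. ∠PGY = 63°  [X on ray GY]
3. ∠GPY = 39°  [EX∥PG, corresponding at E]
4. ∠GYP = 78°  [△YPG]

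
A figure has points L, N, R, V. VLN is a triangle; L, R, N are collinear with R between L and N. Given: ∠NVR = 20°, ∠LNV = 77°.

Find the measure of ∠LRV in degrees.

1. ∠RNV = 77°  [R on ray NL]
2. ∠NRV = 83°  [△VRN]
3. ∠LRV = 97°  [linear pair at R on LN]

∠LRV = 97°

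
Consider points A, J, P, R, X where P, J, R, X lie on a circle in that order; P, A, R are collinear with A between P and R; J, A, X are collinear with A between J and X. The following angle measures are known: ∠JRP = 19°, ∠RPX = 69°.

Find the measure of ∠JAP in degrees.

1. ∠RJX = 69°  [same arc RX]
2. ∠JAR = 92°  [△JAR]
3. ∠JAP = 88°  [linear pair at A on PR]

∠JAP = 88°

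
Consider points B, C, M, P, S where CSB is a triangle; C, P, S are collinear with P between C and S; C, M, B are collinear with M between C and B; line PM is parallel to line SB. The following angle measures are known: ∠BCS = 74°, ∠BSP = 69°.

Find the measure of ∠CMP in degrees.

1. ∠BSC = 69°  [P on ray SC]
2. ∠CBS = 37°  [△CSB]
3. ∠CMP = 37°  [PM∥SB, corresponding at M]

∠CMP = 37°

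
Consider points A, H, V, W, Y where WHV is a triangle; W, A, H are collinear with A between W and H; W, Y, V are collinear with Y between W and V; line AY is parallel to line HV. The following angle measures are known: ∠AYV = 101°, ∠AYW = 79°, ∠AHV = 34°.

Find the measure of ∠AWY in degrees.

1. ∠HVW = 79°  [AY∥HV, corresponding at Y]
2. ∠VHW = 34°  [A on ray HW]
3. ∠HWV = 67°  [△WHV]
4. ∠AWY = 67°  [A on WH, Y on WV]

∠AWY = 67°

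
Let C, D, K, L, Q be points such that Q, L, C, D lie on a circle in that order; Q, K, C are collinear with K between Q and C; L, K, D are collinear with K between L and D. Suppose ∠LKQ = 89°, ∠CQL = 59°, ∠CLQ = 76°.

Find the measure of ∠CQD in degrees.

∠CQD = 44°

1. ∠CKD = 89°  [vertical angles at K]
2. ∠CDL = 59°  [same arc LC]
3. ∠CDQ = 104°  [cyclic QLCD, opposite ∠L+∠D]
4. ∠DCQ = 32°  [△CKD]
5. ∠CQD = 44°  [△QCD]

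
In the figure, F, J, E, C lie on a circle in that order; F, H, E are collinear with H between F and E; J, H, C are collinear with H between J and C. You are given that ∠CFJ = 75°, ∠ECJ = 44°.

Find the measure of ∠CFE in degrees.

1. ∠CEJ = 105°  [cyclic FJEC, opposite ∠F+∠E]
2. ∠CJE = 31°  [△JEC]
3. ∠CFE = 31°  [same arc EC]

∠CFE = 31°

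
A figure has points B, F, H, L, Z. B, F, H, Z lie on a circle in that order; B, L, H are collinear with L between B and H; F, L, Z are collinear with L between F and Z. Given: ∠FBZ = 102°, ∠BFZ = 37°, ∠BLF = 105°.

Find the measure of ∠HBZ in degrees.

1. ∠BZF = 41°  [△BFZ]
2. ∠HLZ = 105°  [vertical angles at L]
3. ∠BLZ = 75°  [linear pair at L on BH]
4. ∠HBZ = 64°  [△BLZ]

∠HBZ = 64°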